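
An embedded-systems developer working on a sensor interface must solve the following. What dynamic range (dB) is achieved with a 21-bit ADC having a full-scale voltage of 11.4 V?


Dynamic range from full-scale to LSB:
V_min = V_max / 2^bits = 11.4 / 2^21
DR = 20 * log10(V_max / V_min)
   = 20 * log10(2^21)
   = 20 * 21 * log10(2)
   = 126.43 dB

126.43 dB


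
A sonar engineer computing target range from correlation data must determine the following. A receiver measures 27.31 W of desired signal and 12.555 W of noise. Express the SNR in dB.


SNR in decibels:
SNR = 10 * log10(Ps / Pn)
    = 10 * log10(27.31 / 12.555)
    = 10 * log10(2.1752)
    = 10 * 0.3375
    = 3.38 dB

3.38 dB


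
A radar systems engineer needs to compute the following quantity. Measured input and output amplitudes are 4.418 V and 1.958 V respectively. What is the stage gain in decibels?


Voltage gain in dB:
G = 20 * log10(Vout / Vin)
  = 20 * log10(1.958 / 4.418)
  = 20 * log10(0.443187)
  = 20 * -0.353413
  = -7.07 dB

-7.07 dB


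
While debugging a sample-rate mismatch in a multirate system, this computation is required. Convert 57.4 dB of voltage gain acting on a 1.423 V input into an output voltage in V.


Output voltage from dB gain:
V_out = V_in * 10^(gain_dB / 20)
      = 1.423 * 10^(57.4 / 20)
      = 1.423 * 741.310241
      = 1054.8845 V

1054.8845 V


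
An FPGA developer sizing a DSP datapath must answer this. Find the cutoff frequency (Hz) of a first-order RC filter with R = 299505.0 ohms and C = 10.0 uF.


Cutoff frequency of a first-order RC filter:
fc = 1 / (2 * pi * R * C)
C = 10.0 uF = 1e-05 F
fc = 1 / (2 * pi * 299505.0 * 1e-05)
   = 1 / 18.818454154268
   = 0.053139 Hz

0.053139 Hz


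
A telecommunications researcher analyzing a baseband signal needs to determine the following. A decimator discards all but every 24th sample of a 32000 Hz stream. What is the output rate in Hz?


Decimation reduces the sample rate:
fs_out = fs_in / M
       = 32000 / 24
       = 1333.3333 Hz

1333.3333 Hz


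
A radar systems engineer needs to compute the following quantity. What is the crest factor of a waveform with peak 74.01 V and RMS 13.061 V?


Crest factor is the ratio of peak to RMS:
CF = V_peak / V_rms
   = 74.01 / 13.061
   = 5.6665

5.6665


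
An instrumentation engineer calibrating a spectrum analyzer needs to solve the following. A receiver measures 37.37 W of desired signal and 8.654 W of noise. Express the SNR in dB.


SNR in decibels:
SNR = 10 * log10(Ps / Pn)
    = 10 * log10(37.37 / 8.654)
    = 10 * log10(4.3182)
    = 10 * 0.6353
    = 6.35 dB

6.35 dB


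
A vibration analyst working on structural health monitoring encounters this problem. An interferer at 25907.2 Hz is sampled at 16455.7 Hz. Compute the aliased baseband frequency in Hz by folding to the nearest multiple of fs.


Compute the nearest integer multiple of fs to the signal:
n = round(25907.2 / 16455.7) = 2
f_alias = |25907.2 - 2 * 16455.7|
        = |25907.2 - 32911.4|
        = 7004.2 Hz

7004.2


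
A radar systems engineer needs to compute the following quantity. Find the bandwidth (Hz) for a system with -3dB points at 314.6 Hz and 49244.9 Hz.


Bandwidth is the difference of -3dB frequencies:
BW = f_high - f_low
   = 49244.9 - 314.6
   = 48930.3 Hz

48930.3 Hz


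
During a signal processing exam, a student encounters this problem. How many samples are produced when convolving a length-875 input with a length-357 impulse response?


Linear convolution output length:
L = N + M - 1
  = 875 + 357 - 1
  = 1231 samples

1231


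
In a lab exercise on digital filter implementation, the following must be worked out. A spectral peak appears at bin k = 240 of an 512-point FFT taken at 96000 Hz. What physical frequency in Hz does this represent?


Frequency of DFT bin k:
f_k = k * fs / N
    = 240 * 96000 / 512
    = 23040000 / 512
    = 45000.0 Hz

45000.0 Hz


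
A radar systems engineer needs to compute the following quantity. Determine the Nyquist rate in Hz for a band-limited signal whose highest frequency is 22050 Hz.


The Nyquist rate is twice the maximum frequency component.
fs_min = 2 * fmax
      = 2 * 22050
      = 44100 Hz

44100


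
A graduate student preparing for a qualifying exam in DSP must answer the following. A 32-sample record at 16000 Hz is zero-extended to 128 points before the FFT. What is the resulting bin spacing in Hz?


Frequency resolution after zero-padding:
N_padded = 32 * 4 = 128
df = fs / N_padded
   = 16000 / 128
   = 125.0 Hz

125.0 Hz


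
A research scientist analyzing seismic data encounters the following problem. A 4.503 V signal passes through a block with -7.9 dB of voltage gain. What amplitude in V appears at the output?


Output voltage from dB gain:
V_out = V_in * 10^(gain_dB / 20)
      = 4.503 * 10^(-7.9 / 20)
      = 4.503 * 0.402717
      = 1.8134 V

1.8134 V


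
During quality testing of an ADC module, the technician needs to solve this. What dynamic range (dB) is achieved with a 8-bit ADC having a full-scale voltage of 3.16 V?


Dynamic range from full-scale to LSB:
V_min = V_max / 2^bits = 3.16 / 2^8
DR = 20 * log10(V_max / V_min)
   = 20 * log10(2^8)
   = 20 * 8 * log10(2)
   = 48.16 dB

48.16 dB


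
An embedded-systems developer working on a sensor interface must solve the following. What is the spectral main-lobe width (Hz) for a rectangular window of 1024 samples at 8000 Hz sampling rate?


Main lobe width for a rectangular window:
Width = 2 * fs / N
      = 2 * 8000 / 1024
      = 16000 / 1024
      = 15.625 Hz

15.625 Hz


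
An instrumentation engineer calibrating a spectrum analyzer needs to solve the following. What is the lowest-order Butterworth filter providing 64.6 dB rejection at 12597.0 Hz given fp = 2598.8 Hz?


Butterworth filter order formula:
n = log10(10^(A/10) - 1) / (2 * log10(f_stop/f_pass))
10^(64.6/10) - 1 = 2884030.5031
f_stop/f_pass = 12597.0 / 2598.8 = 4.8472
n = 4.7119 -> ceil = 5

5


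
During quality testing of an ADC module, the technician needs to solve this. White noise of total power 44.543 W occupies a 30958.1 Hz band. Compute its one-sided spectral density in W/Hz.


Power spectral density:
PSD = P / BW
    = 44.543 / 30958.1
    = 0.00143882 W/Hz

0.00143882 W/Hz


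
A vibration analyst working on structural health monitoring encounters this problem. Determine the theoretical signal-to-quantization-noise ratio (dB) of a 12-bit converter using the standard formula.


Theoretical SNR for a full-scale sinusoid:
SNR = 6.02 * N + 1.76
    = 6.02 * 12 + 1.76
    = 72.24 + 1.76
    = 74.0 dB

74.0 dB


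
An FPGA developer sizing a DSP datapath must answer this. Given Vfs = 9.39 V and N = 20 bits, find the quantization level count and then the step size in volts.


Step 1 — number of quantization levels:
L = 2^N = 2^20 = 1048576

Step 2 — LSB step size:
delta = Vfs / L
      = 9.39 / 1048576
      = 8.96e-06 V

Levels = 1048576; step size = 8.96e-06 V


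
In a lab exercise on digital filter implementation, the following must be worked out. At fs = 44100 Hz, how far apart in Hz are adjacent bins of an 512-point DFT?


DFT frequency resolution:
df = fs / N
   = 44100 / 512
   = 86.1328 Hz

86.1328 Hz


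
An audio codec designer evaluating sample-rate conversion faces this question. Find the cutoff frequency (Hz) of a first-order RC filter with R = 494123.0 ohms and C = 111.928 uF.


Cutoff frequency of a first-order RC filter:
fc = 1 / (2 * pi * R * C)
C = 111.928 uF = 0.000111928 F
fc = 1 / (2 * pi * 494123.0 * 0.000111928)
   = 1 / 347.49909785753
   = 0.002878 Hz

0.002878 Hz


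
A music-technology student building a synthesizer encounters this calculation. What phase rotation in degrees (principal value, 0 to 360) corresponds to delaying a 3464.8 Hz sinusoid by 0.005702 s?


Phase shift from frequency and time delay:
phi = 360 * f * t_delay
    = 360 * 3464.8 * 0.005702
    = 7112.26 degrees
    mod 360 = 272.26 degrees

272.26 degrees


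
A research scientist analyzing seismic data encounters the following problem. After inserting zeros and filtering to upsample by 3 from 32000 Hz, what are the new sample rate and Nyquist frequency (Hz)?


Step 1 — output sample rate after interpolation by L:
fs_out = L * fs_in = 3 * 32000 = 96000 Hz

Step 2 — Nyquist frequency of the output stream:
f_Nyq = fs_out / 2 = 96000 / 2 = 48000.0 Hz

fs_out = 96000 Hz; f_Nyquist = 48000.0 Hz


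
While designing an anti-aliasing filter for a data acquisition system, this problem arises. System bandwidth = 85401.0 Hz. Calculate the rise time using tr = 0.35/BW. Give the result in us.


Rise time from bandwidth relationship:
tr = 0.35 / BW
   = 0.35 / 85401.0
   = 4.098312666e-06 s
   = 4.0983 us

4.0983 us


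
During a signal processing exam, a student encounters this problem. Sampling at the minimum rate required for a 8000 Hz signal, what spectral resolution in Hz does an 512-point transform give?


Step 1 — Nyquist sampling rate:
fs = 2 * fmax = 2 * 8000 = 16000 Hz

Step 2 — DFT bin spacing:
df = fs / N = 16000 / 512 = 31.25 Hz

31.25 Hz


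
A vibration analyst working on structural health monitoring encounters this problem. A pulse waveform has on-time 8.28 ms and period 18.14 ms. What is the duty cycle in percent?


Duty cycle as a percentage:
DC = (t_on / T) * 100
   = (8.28 / 18.14) * 100
   = 0.45645 * 100
   = 45.64 %

45.64 %


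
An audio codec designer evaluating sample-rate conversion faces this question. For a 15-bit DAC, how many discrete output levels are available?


Number of quantization levels = 2^N
= 2^15
= 32768

32768


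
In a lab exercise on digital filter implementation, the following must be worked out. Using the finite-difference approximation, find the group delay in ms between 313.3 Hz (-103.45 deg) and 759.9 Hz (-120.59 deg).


Group delay from phase difference:
tau = -d(phi)/d(omega)
d(phi) = -17.14 deg = -0.299149 rad
d(omega) = 2*pi*(759.9 - 313.3) = 2806.0706 rad/s
tau = -(-0.299149) / 2806.0706
    = 0.1066 ms

0.1066 ms


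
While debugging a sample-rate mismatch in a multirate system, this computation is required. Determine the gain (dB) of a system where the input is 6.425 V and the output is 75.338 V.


Voltage gain in dB:
G = 20 * log10(Vout / Vin)
  = 20 * log10(75.338 / 6.425)
  = 20 * log10(11.725759)
  = 20 * 1.069141
  = 21.38 dB

21.38 dB


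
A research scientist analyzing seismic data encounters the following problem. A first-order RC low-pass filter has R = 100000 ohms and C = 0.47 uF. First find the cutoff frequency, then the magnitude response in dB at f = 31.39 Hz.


Step 1 — cutoff frequency:
fc = 1 / (2*pi*R*C)
C = 0.47 uF = 4.7e-07 F
fc = 1 / (2*pi*100000*4.7e-07)
   = 3.38628 Hz

Step 2 — magnitude at f = 31.39 Hz:
|H(f)| = 1 / sqrt(1 + (f/fc)^2)
f/fc = 31.39 / 3.38628 = 9.269759
|H| = 1 / sqrt(1 + 85.928432) = 0.1072554
|H|_dB = 20*log10(0.1072554) = -19.39 dB

fc = 3.38628 Hz; |H(31.39 Hz)| = -19.39 dB


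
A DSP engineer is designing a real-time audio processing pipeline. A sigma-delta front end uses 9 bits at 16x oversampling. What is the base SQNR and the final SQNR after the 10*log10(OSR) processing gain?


Step 1 — baseline SQNR at Nyquist:
SQNR_base = 6.02*N + 1.76
          = 6.02*9 + 1.76
          = 55.94 dB

Step 2 — oversampling processing gain:
G = 10*log10(OSR) = 10*log10(16) = 12.04 dB

Step 3 — total:
SQNR_total = 55.94 + 12.04 = 67.98 dB

Base SQNR = 55.94 dB; oversampled SQNR = 67.98 dB


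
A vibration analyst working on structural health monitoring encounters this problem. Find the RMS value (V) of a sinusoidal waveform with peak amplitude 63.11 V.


RMS voltage for a sinusoidal waveform:
V_rms = V_peak / sqrt(2)
      = 63.11 / 1.414214
      = 44.626 V

44.626 V


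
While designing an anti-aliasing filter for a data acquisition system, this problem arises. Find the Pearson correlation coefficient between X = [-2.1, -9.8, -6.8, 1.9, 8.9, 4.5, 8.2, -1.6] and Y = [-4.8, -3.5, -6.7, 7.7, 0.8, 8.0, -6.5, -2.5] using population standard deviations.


Pearson correlation coefficient (population):
r = cov(X,Y) / (std(X) * std(Y))
Mean X = 0.4, Mean Y = -0.9375
Cov(X,Y) = 12.67375
Std(X) = 6.307535, Std(Y) = 5.540518
r = 0.3627

0.3627


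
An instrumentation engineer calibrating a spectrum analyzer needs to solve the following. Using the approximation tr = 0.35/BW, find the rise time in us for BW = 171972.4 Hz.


Rise time from bandwidth relationship:
tr = 0.35 / BW
   = 0.35 / 171972.4
   = 2.035210301e-06 s
   = 2.0352 us

2.0352 us


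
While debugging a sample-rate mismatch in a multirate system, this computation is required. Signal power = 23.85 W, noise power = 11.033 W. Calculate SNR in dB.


SNR in decibels:
SNR = 10 * log10(Ps / Pn)
    = 10 * log10(23.85 / 11.033)
    = 10 * log10(2.1617)
    = 10 * 0.3348
    = 3.35 dB

3.35 dB


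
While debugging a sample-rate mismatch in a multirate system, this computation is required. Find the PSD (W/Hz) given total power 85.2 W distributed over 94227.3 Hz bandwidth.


Power spectral density:
PSD = P / BW
    = 85.2 / 94227.3
    = 0.0009042 W/Hz

0.0009042 W/Hz


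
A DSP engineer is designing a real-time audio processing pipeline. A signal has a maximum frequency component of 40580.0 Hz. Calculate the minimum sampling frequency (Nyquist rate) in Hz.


The Nyquist rate is twice the maximum frequency component.
fs_min = 2 * fmax
      = 2 * 40580.0
      = 81160.0 Hz

81160.0


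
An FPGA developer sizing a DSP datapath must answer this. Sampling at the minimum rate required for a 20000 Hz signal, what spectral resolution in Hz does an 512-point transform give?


Step 1 — Nyquist sampling rate:
fs = 2 * fmax = 2 * 20000 = 40000 Hz

Step 2 — DFT bin spacing:
df = fs / N = 40000 / 512 = 78.125 Hz

78.125 Hz


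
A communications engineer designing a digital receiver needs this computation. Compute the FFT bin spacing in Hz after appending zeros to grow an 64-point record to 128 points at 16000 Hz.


Frequency resolution after zero-padding:
N_padded = 64 * 2 = 128
df = fs / N_padded
   = 16000 / 128
   = 125.0 Hz

125.0 Hz


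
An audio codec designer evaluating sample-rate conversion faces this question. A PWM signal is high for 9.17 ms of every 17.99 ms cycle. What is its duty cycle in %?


Duty cycle as a percentage:
DC = (t_on / T) * 100
   = (9.17 / 17.99) * 100
   = 0.509728 * 100
   = 50.97 %

50.97 %


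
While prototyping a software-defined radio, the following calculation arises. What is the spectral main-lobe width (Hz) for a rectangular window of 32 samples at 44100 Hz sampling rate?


Main lobe width for a rectangular window:
Width = 2 * fs / N
      = 2 * 44100 / 32
      = 88200 / 32
      = 2756.25 Hz

2756.25 Hz


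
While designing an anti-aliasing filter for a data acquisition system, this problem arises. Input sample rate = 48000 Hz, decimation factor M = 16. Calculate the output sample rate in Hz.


Decimation reduces the sample rate:
fs_out = fs_in / M
       = 48000 / 16
       = 3000.0 Hz

3000.0 Hz


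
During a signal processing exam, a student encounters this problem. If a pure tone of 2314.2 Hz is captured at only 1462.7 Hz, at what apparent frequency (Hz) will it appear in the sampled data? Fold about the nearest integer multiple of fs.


Compute the nearest integer multiple of fs to the signal:
n = round(2314.2 / 1462.7) = 2
f_alias = |2314.2 - 2 * 1462.7|
        = |2314.2 - 2925.4|
        = 611.2 Hz

611.2


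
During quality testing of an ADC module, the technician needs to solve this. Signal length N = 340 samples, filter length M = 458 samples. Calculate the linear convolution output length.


Linear convolution output length:
L = N + M - 1
  = 340 + 458 - 1
  = 797 samples

797


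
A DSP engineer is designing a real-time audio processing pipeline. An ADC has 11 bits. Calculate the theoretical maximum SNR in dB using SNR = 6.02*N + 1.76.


Theoretical SNR for a full-scale sinusoid:
SNR = 6.02 * N + 1.76
    = 6.02 * 11 + 1.76
    = 66.22 + 1.76
    = 67.98 dB

67.98 dB


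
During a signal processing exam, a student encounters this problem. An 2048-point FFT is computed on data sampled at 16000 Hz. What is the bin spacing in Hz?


DFT frequency resolution:
df = fs / N
   = 16000 / 2048
   = 7.8125 Hz

7.8125 Hz


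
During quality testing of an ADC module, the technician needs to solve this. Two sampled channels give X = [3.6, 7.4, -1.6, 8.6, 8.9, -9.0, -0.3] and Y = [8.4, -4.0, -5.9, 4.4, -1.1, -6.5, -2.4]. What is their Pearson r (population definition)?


Pearson correlation coefficient (population):
r = cov(X,Y) / (std(X) * std(Y))
Mean X = 2.5143, Mean Y = -1.0143
Cov(X,Y) = 16.457347
Std(X) = 6.097875, Std(Y) = 5.109495
r = 0.5282

0.5282


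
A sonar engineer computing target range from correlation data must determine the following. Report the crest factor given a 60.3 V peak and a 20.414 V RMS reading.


Crest factor is the ratio of peak to RMS:
CF = V_peak / V_rms
   = 60.3 / 20.414
   = 2.9539

2.9539


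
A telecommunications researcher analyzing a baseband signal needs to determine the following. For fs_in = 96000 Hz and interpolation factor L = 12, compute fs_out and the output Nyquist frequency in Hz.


Step 1 — output sample rate after interpolation by L:
fs_out = L * fs_in = 12 * 96000 = 1152000 Hz

Step 2 — Nyquist frequency of the output stream:
f_Nyq = fs_out / 2 = 1152000 / 2 = 576000.0 Hz

fs_out = 1152000 Hz; f_Nyquist = 576000.0 Hz


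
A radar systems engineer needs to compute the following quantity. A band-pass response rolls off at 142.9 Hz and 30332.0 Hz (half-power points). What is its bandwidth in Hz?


Bandwidth is the difference of -3dB frequencies:
BW = f_high - f_low
   = 30332.0 - 142.9
   = 30189.1 Hz

30189.1 Hz


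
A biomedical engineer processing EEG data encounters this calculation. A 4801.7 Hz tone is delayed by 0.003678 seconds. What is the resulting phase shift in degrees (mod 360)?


Phase shift from frequency and time delay:
phi = 360 * f * t_delay
    = 360 * 4801.7 * 0.003678
    = 6357.83 degrees
    mod 360 = 237.83 degrees

237.83 degrees


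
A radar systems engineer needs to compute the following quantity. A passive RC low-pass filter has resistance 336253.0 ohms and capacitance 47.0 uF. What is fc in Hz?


Cutoff frequency of a first-order RC filter:
fc = 1 / (2 * pi * R * C)
C = 47.0 uF = 4.7e-05 F
fc = 1 / (2 * pi * 336253.0 * 4.7e-05)
   = 1 / 99.298775727468
   = 0.010071 Hz

0.010071 Hz


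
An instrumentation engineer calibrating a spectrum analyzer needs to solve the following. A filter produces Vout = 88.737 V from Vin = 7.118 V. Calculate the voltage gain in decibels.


Voltage gain in dB:
G = 20 * log10(Vout / Vin)
  = 20 * log10(88.737 / 7.118)
  = 20 * log10(12.466564)
  = 20 * 1.095747
  = 21.91 dB

21.91 dB


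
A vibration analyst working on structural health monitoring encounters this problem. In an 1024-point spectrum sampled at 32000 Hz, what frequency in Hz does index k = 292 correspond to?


Frequency of DFT bin k:
f_k = k * fs / N
    = 292 * 32000 / 1024
    = 9344000 / 1024
    = 9125.0 Hz

9125.0 Hz


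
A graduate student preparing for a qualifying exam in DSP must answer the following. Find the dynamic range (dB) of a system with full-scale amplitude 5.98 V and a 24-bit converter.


Dynamic range from full-scale to LSB:
V_min = V_max / 2^bits = 5.98 / 2^24
DR = 20 * log10(V_max / V_min)
   = 20 * log10(2^24)
   = 20 * 24 * log10(2)
   = 144.49 dB

144.49 dB


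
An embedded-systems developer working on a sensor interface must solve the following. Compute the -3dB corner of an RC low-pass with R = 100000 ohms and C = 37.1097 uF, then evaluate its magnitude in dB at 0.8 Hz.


Step 1 — cutoff frequency:
fc = 1 / (2*pi*R*C)
C = 37.1097 uF = 3.71097e-05 F
fc = 1 / (2*pi*100000*3.71097e-05)
   = 0.0428877 Hz

Step 2 — magnitude at f = 0.8 Hz:
|H(f)| = 1 / sqrt(1 + (f/fc)^2)
f/fc = 0.8 / 0.0428877 = 18.653367
|H| = 1 / sqrt(1 + 347.9481) = 0.0535328
|H|_dB = 20*log10(0.0535328) = -25.43 dB

fc = 0.0428877 Hz; |H(0.8 Hz)| = -25.43 dB


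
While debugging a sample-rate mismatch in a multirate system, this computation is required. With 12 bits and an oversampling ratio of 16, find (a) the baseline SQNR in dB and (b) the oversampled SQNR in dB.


Step 1 — baseline SQNR at Nyquist:
SQNR_base = 6.02*N + 1.76
          = 6.02*12 + 1.76
          = 74.0 dB

Step 2 — oversampling processing gain:
G = 10*log10(OSR) = 10*log10(16) = 12.04 dB

Step 3 — total:
SQNR_total = 74.0 + 12.04 = 86.04 dB

Base SQNR = 74.0 dB; oversampled SQNR = 86.04 dB


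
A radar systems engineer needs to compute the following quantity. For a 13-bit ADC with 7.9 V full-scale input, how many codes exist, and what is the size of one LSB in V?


Step 1 — number of quantization levels:
L = 2^N = 2^13 = 8192

Step 2 — LSB step size:
delta = Vfs / L
      = 7.9 / 8192
      = 0.00096436 V

Levels = 8192; step size = 0.00096436 V


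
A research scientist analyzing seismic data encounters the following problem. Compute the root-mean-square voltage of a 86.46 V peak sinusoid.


RMS voltage for a sinusoidal waveform:
V_rms = V_peak / sqrt(2)
      = 86.46 / 1.414214
      = 61.136 V

61.136 V


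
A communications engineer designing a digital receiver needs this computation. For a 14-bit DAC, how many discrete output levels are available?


Number of quantization levels = 2^N
= 2^14
= 16384

16384


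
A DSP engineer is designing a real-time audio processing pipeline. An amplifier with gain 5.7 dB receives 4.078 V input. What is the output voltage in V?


Output voltage from dB gain:
V_out = V_in * 10^(gain_dB / 20)
      = 4.078 * 10^(5.7 / 20)
      = 4.078 * 1.927525
      = 7.8604 V

7.8604 V


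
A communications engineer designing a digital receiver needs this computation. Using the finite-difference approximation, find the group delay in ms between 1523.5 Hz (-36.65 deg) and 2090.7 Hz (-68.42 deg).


Group delay from phase difference:
tau = -d(phi)/d(omega)
d(phi) = -31.77 deg = -0.554491 rad
d(omega) = 2*pi*(2090.7 - 1523.5) = 3563.8227 rad/s
tau = -(-0.554491) / 3563.8227
    = 0.1556 ms

0.1556 ms


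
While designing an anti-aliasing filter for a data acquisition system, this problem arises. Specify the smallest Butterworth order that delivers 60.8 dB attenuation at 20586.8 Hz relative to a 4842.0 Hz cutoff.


Butterworth filter order formula:
n = log10(10^(A/10) - 1) / (2 * log10(f_stop/f_pass))
10^(60.8/10) - 1 = 1202263.4346
f_stop/f_pass = 20586.8 / 4842.0 = 4.2517
n = 4.8364 -> ceil = 5

5


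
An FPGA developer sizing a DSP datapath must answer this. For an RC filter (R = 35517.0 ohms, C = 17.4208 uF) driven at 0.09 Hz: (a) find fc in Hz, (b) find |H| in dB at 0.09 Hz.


Step 1 — cutoff frequency:
fc = 1 / (2*pi*R*C)
C = 17.4208 uF = 1.74208e-05 F
fc = 1 / (2*pi*35517.0*1.74208e-05)
   = 0.257227 Hz

Step 2 — magnitude at f = 0.09 Hz:
|H(f)| = 1 / sqrt(1 + (f/fc)^2)
f/fc = 0.09 / 0.257227 = 0.349886
|H| = 1 / sqrt(1 + 0.12242) = 0.943892
|H|_dB = 20*log10(0.943892) = -0.5 dB

fc = 0.257227 Hz; |H(0.09 Hz)| = -0.5 dB


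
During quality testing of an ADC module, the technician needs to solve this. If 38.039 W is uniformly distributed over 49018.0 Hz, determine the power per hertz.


Power spectral density:
PSD = P / BW
    = 38.039 / 49018.0
    = 0.00077602 W/Hz

0.00077602 W/Hz


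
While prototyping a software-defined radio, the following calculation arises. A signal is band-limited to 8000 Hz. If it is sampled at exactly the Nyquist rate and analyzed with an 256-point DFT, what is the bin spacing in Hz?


Step 1 — Nyquist sampling rate:
fs = 2 * fmax = 2 * 8000 = 16000 Hz

Step 2 — DFT bin spacing:
df = fs / N = 16000 / 256 = 62.5 Hz

62.5 Hz


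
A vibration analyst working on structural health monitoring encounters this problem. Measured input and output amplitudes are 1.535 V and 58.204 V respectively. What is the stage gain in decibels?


Voltage gain in dB:
G = 20 * log10(Vout / Vin)
  = 20 * log10(58.204 / 1.535)
  = 20 * log10(37.917915)
  = 20 * 1.578844
  = 31.58 dB

31.58 dB


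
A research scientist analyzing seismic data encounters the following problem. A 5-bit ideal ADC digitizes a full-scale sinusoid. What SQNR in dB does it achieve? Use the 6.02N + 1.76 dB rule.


Theoretical SNR for a full-scale sinusoid:
SNR = 6.02 * N + 1.76
    = 6.02 * 5 + 1.76
    = 30.1 + 1.76
    = 31.86 dB

31.86 dB


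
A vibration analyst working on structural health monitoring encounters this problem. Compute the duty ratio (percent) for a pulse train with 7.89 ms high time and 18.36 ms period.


Duty cycle as a percentage:
DC = (t_on / T) * 100
   = (7.89 / 18.36) * 100
   = 0.429739 * 100
   = 42.97 %

42.97 %


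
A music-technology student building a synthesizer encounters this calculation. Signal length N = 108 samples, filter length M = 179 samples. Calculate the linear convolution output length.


Linear convolution output length:
L = N + M - 1
  = 108 + 179 - 1
  = 286 samples

286


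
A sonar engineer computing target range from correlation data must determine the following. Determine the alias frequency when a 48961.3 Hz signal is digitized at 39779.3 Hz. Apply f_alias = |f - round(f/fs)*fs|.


Compute the nearest integer multiple of fs to the signal:
n = round(48961.3 / 39779.3) = 1
f_alias = |48961.3 - 1 * 39779.3|
        = |48961.3 - 39779.3|
        = 9182.0 Hz

9182.0


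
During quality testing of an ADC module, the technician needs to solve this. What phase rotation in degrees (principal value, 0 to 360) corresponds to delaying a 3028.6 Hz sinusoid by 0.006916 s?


Phase shift from frequency and time delay:
phi = 360 * f * t_delay
    = 360 * 3028.6 * 0.006916
    = 7540.49 degrees
    mod 360 = 340.49 degrees

340.49 degrees


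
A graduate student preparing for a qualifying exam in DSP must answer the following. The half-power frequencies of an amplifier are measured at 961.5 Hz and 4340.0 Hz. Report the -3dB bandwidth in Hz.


Bandwidth is the difference of -3dB frequencies:
BW = f_high - f_low
   = 4340.0 - 961.5
   = 3378.5 Hz

3378.5 Hz


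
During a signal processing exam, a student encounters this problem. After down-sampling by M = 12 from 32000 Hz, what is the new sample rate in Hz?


Decimation reduces the sample rate:
fs_out = fs_in / M
       = 32000 / 12
       = 2666.6667 Hz

2666.6667 Hz


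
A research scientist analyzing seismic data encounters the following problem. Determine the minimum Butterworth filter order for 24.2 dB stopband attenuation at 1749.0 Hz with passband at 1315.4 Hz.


Butterworth filter order formula:
n = log10(10^(A/10) - 1) / (2 * log10(f_stop/f_pass))
10^(24.2/10) - 1 = 262.0268
f_stop/f_pass = 1749.0 / 1315.4 = 1.3296
n = 9.7725 -> ceil = 10

10


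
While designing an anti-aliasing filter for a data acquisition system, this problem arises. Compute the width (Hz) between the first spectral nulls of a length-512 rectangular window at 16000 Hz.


Main lobe width for a rectangular window:
Width = 2 * fs / N
      = 2 * 16000 / 512
      = 32000 / 512
      = 62.5 Hz

62.5 Hz


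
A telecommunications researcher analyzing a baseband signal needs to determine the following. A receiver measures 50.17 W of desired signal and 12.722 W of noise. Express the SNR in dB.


SNR in decibels:
SNR = 10 * log10(Ps / Pn)
    = 10 * log10(50.17 / 12.722)
    = 10 * log10(3.9436)
    = 10 * 0.5959
    = 5.96 dB

5.96 dB


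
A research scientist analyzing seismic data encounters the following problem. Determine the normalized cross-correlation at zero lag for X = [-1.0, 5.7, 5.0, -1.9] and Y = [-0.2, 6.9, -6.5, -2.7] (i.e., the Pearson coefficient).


Pearson correlation coefficient (population):
r = cov(X,Y) / (std(X) * std(Y))
Mean X = 1.95, Mean Y = -0.625
Cov(X,Y) = 4.25875
Std(X) = 3.423814, Std(Y) = 4.889466
r = 0.2544

0.2544


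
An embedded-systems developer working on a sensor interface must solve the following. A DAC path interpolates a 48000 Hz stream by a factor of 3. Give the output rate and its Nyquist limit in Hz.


Step 1 — output sample rate after interpolation by L:
fs_out = L * fs_in = 3 * 48000 = 144000 Hz

Step 2 — Nyquist frequency of the output stream:
f_Nyq = fs_out / 2 = 144000 / 2 = 72000.0 Hz

fs_out = 144000 Hz; f_Nyquist = 72000.0 Hz


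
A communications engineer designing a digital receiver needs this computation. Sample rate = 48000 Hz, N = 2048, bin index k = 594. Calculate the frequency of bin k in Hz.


Frequency of DFT bin k:
f_k = k * fs / N
    = 594 * 48000 / 2048
    = 28512000 / 2048
    = 13921.875 Hz

13921.875 Hz


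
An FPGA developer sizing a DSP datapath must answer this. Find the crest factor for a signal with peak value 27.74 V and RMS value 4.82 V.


Crest factor is the ratio of peak to RMS:
CF = V_peak / V_rms
   = 27.74 / 4.82
   = 5.7552

5.7552


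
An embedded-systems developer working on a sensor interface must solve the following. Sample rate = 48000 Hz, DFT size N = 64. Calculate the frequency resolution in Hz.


DFT frequency resolution:
df = fs / N
   = 48000 / 64
   = 750.0 Hz

750.0 Hz


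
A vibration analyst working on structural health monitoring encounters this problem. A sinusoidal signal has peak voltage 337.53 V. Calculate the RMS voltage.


RMS voltage for a sinusoidal waveform:
V_rms = V_peak / sqrt(2)
      = 337.53 / 1.414214
      = 238.67 V

238.67 V


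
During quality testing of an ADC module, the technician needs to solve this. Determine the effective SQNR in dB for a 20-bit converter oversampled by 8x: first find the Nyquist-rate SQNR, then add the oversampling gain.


Step 1 — baseline SQNR at Nyquist:
SQNR_base = 6.02*N + 1.76
          = 6.02*20 + 1.76
          = 122.16 dB

Step 2 — oversampling processing gain:
G = 10*log10(OSR) = 10*log10(8) = 9.03 dB

Step 3 — total:
SQNR_total = 122.16 + 9.03 = 131.19 dB

Base SQNR = 122.16 dB; oversampled SQNR = 131.19 dB


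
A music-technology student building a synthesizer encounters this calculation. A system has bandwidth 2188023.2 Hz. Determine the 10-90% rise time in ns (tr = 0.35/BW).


Rise time from bandwidth relationship:
tr = 0.35 / BW
   = 0.35 / 2188023.2
   = 1.599617408e-07 s
   = 159.9617 ns

159.9617 ns


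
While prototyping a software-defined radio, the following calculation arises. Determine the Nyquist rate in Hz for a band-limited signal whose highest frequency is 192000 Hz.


The Nyquist rate is twice the maximum frequency component.
fs_min = 2 * fmax
      = 2 * 192000
      = 384000 Hz

384000


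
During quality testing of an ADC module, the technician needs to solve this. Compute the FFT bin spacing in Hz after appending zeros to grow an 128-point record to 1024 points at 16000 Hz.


Frequency resolution after zero-padding:
N_padded = 128 * 8 = 1024
df = fs / N_padded
   = 16000 / 1024
   = 15.625 Hz

15.625 Hz


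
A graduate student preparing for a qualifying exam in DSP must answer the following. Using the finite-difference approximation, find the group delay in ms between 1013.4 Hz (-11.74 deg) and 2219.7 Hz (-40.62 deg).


Group delay from phase difference:
tau = -d(phi)/d(omega)
d(phi) = -28.88 deg = -0.504051 rad
d(omega) = 2*pi*(2219.7 - 1013.4) = 7579.4064 rad/s
tau = -(-0.504051) / 7579.4064
    = 0.0665 ms

0.0665 ms


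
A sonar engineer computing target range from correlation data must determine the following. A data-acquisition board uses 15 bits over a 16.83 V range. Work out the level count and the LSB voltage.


Step 1 — number of quantization levels:
L = 2^N = 2^15 = 32768

Step 2 — LSB step size:
delta = Vfs / L
      = 16.83 / 32768
      = 0.00051361 V

Levels = 32768; step size = 0.00051361 V


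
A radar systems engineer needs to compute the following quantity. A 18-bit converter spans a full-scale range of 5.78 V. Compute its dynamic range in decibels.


Dynamic range from full-scale to LSB:
V_min = V_max / 2^bits = 5.78 / 2^18
DR = 20 * log10(V_max / V_min)
   = 20 * log10(2^18)
   = 20 * 18 * log10(2)
   = 108.37 dB

108.37 dB


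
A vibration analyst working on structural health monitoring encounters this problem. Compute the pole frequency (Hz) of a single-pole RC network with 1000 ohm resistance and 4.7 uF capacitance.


Cutoff frequency of a first-order RC filter:
fc = 1 / (2 * pi * R * C)
C = 4.7 uF = 4.7e-06 F
fc = 1 / (2 * pi * 1000 * 4.7e-06)
   = 1 / 0.029530970943744
   = 33.862754 Hz

33.862754 Hz


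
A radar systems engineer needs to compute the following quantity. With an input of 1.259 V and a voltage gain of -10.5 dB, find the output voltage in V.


Output voltage from dB gain:
V_out = V_in * 10^(gain_dB / 20)
      = 1.259 * 10^(-10.5 / 20)
      = 1.259 * 0.298538
      = 0.3759 V

0.3759 V


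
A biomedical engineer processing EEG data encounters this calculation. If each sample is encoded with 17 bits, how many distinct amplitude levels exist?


Number of quantization levels = 2^N
= 2^17
= 131072

131072


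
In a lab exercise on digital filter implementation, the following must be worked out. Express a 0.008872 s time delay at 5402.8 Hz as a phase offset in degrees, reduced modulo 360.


Phase shift from frequency and time delay:
phi = 360 * f * t_delay
    = 360 * 5402.8 * 0.008872
    = 17256.11 degrees
    mod 360 = 336.11 degrees

336.11 degrees


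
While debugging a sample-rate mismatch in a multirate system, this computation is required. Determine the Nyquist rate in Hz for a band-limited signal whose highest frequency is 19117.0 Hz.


The Nyquist rate is twice the maximum frequency component.
fs_min = 2 * fmax
      = 2 * 19117.0
      = 38234.0 Hz

38234.0


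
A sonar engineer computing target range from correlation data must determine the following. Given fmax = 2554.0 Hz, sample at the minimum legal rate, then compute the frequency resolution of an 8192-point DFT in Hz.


Step 1 — Nyquist sampling rate:
fs = 2 * fmax = 2 * 2554.0 = 5108.0 Hz

Step 2 — DFT bin spacing:
df = fs / N = 5108.0 / 8192 = 0.6235 Hz

0.6235 Hz


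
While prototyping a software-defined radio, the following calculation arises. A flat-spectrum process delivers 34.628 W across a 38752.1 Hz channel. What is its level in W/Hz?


Power spectral density:
PSD = P / BW
    = 34.628 / 38752.1
    = 0.00089358 W/Hz

0.00089358 W/Hz


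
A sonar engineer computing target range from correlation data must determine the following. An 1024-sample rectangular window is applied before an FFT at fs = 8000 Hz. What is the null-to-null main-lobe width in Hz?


Main lobe width for a rectangular window:
Width = 2 * fs / N
      = 2 * 8000 / 1024
      = 16000 / 1024
      = 15.625 Hz

15.625 Hz


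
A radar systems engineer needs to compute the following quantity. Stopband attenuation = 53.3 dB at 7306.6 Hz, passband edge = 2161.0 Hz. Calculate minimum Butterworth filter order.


Butterworth filter order formula:
n = log10(10^(A/10) - 1) / (2 * log10(f_stop/f_pass))
10^(53.3/10) - 1 = 213795.209
f_stop/f_pass = 7306.6 / 2161.0 = 3.3811
n = 5.0372 -> ceil = 6

6


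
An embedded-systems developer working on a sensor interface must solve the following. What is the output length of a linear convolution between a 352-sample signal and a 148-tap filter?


Linear convolution output length:
L = N + M - 1
  = 352 + 148 - 1
  = 499 samples

499


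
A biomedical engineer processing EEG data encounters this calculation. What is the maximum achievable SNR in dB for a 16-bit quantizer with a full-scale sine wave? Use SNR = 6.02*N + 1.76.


Theoretical SNR for a full-scale sinusoid:
SNR = 6.02 * N + 1.76
    = 6.02 * 16 + 1.76
    = 96.32 + 1.76
    = 98.08 dB

98.08 dB


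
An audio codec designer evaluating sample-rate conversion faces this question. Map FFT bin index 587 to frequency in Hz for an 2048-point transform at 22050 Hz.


Frequency of DFT bin k:
f_k = k * fs / N
    = 587 * 22050 / 2048
    = 12943350 / 2048
    = 6319.995 Hz

6319.995 Hz


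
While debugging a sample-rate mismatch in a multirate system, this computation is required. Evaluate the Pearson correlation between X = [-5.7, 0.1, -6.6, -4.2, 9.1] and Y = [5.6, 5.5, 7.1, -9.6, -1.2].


Pearson correlation coefficient (population):
r = cov(X,Y) / (std(X) * std(Y))
Mean X = -1.46, Mean Y = 1.48
Cov(X,Y) = -7.6052
Std(X) = 5.759375, Std(Y) = 6.239679
r = -0.2116

-0.2116


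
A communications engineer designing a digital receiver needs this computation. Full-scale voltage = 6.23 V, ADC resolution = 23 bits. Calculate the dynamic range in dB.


Dynamic range from full-scale to LSB:
V_min = V_max / 2^bits = 6.23 / 2^23
DR = 20 * log10(V_max / V_min)
   = 20 * log10(2^23)
   = 20 * 23 * log10(2)
   = 138.47 dB

138.47 dB


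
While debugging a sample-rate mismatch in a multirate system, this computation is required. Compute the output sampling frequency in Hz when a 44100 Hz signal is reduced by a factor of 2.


Decimation reduces the sample rate:
fs_out = fs_in / M
       = 44100 / 2
       = 22050.0 Hz

22050.0 Hz


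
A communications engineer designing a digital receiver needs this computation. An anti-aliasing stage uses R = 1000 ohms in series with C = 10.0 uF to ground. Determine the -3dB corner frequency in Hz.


Cutoff frequency of a first-order RC filter:
fc = 1 / (2 * pi * R * C)
C = 10.0 uF = 1e-05 F
fc = 1 / (2 * pi * 1000 * 1e-05)
   = 1 / 0.062831853071796
   = 15.915494 Hz

15.915494 Hz


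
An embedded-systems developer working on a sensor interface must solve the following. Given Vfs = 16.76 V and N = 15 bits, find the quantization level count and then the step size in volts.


Step 1 — number of quantization levels:
L = 2^N = 2^15 = 32768

Step 2 — LSB step size:
delta = Vfs / L
      = 16.76 / 32768
      = 0.00051147 V

Levels = 32768; step size = 0.00051147 V


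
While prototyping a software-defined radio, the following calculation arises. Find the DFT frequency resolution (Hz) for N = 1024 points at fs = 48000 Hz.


DFT frequency resolution:
df = fs / N
   = 48000 / 1024
   = 46.875 Hz

46.875 Hz


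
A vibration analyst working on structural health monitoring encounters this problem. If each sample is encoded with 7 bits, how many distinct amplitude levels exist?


Number of quantization levels = 2^N
= 2^7
= 128

128


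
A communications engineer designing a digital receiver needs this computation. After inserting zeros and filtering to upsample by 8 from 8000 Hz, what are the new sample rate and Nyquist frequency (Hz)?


Step 1 — output sample rate after interpolation by L:
fs_out = L * fs_in = 8 * 8000 = 64000 Hz

Step 2 — Nyquist frequency of the output stream:
f_Nyq = fs_out / 2 = 64000 / 2 = 32000.0 Hz

fs_out = 64000 Hz; f_Nyquist = 32000.0 Hz


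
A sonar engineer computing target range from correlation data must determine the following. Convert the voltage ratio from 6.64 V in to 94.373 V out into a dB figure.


Voltage gain in dB:
G = 20 * log10(Vout / Vin)
  = 20 * log10(94.373 / 6.64)
  = 20 * log10(14.212801)
  = 20 * 1.15268
  = 23.05 dB

23.05 dB


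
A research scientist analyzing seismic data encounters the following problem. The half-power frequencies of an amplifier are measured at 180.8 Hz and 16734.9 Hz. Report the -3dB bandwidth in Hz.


Bandwidth is the difference of -3dB frequencies:
BW = f_high - f_low
   = 16734.9 - 180.8
   = 16554.1 Hz

16554.1 Hz


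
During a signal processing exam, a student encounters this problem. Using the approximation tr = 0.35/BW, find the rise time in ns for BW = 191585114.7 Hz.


Rise time from bandwidth relationship:
tr = 0.35 / BW
   = 0.35 / 191585114.7
   = 1.826864266e-09 s
   = 1.8269 ns

1.8269 ns
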